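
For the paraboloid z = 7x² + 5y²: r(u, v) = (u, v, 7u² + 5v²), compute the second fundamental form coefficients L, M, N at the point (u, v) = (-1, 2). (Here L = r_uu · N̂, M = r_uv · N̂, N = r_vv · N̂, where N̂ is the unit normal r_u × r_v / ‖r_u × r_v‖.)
L = 14*sqrt(597)/597;  M = 0;  N = 10*sqrt(597)/597

Compute the unit normal N̂(u, v) = (-14*u/sqrt(196*u^2 + 100*v^2 + 1), -10*v/sqrt(196*u^2 + 100*v^2 + 1), 1/sqrt(196*u^2 + 100*v^2 + 1)), and the second partials r_uu, r_uv, r_vv. Take dot products:
  L(u, v) = r_uu · N̂ = 14/sqrt(196*u^2 + 100*v^2 + 1),
  M(u, v) = r_uv · N̂ = 0,
  N(u, v) = r_vv · N̂ = 10/sqrt(196*u^2 + 100*v^2 + 1).
Evaluating at (u, v) = (-1, 2):
  L = 14*sqrt(597)/597, M = 0, N = 10*sqrt(597)/597.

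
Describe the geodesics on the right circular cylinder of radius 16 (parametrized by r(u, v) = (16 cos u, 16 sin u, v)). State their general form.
The cylinder is flat (K = 0) and locally isometric to the plane via the development (u, v) ↦ (16 u, v). Geodesics are the pre-images of straight lines: circles (v constant), vertical lines (u constant), and helices (v = c · u + d) for constants c, d.

A right cylinder has E = 16², F = 0, G = 1, so EG − F² = 16², and L = −16, M = N = 0, giving K = (LN − M²)/(EG − F²) = 0 everywhere. A flat surface is locally isometric to the Euclidean plane via the map (u, v) ↦ (16 u, v). Straight lines in the (x̃, ỹ) plane pull back to: (a) horizontal circles (v = const), (b) vertical generators (u = const), and (c) helices (16 u tan θ = v, i.e. v = c · u + d).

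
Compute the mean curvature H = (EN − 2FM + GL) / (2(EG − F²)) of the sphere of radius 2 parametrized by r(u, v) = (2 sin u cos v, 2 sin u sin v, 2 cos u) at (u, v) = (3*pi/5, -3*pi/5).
H = -1/2

With E = 4, F = 0, G = 4*sin(u)^2, L = -2*sin(u)/Abs(sin(u)), M = 0, N = -2*sin(u)^3/Abs(sin(u)), assemble
  H = (EN − 2FM + GL) / (2(EG − F²)) = -sin(u)/(2*Abs(sin(u))).
At (u, v) = (3*pi/5, -3*pi/5): H = -1/2.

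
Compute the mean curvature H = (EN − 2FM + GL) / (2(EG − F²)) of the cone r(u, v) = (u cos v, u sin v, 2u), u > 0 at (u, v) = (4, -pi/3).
H = sqrt(5)/20

With E = 5, F = 0, G = u^2, L = 0, M = 0, N = 2*sqrt(5)*u^2/(5*Abs(u)), assemble
  H = (EN − 2FM + GL) / (2(EG − F²)) = sqrt(5)/(5*Abs(u)).
At (u, v) = (4, -pi/3): H = sqrt(5)/20.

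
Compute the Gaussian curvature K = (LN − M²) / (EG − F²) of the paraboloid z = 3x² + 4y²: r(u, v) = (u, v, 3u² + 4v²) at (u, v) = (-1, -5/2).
K = 48/190969

Coefficients of the first fundamental form: E = 36*u^2 + 1, F = 48*u*v, G = 64*v^2 + 1.
Coefficients of the second fundamental form: L = 6/sqrt(36*u^2 + 64*v^2 + 1), M = 0, N = 8/sqrt(36*u^2 + 64*v^2 + 1).
Assemble K = (LN − M²)/(EG − F²) = 48/(1296*u^4 + 4608*u^2*v^2 + 72*u^2 + 4096*v^4 + 128*v^2 + 1). At (u, v) = (-1, -5/2): K = 48/190969.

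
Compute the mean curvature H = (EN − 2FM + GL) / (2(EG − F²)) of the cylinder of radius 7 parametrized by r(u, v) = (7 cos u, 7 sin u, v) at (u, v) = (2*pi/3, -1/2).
H = -1/14

With E = 49, F = 0, G = 1, L = -7, M = 0, N = 0, assemble
  H = (EN − 2FM + GL) / (2(EG − F²)) = -1/14.
At (u, v) = (2*pi/3, -1/2): H = -1/14.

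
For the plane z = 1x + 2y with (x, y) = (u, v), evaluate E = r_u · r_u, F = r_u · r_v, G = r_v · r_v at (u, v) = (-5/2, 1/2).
E = 2;  F = 2;  G = 5

Partials: r_u = (1, 0, 1), r_v = (0, 1, 2). As functions of (u, v):
  E = r_u · r_u = 2,
  F = r_u · r_v = 2,
  G = r_v · r_v = 5.
Evaluating at (u, v) = (-5/2, 1/2): E = 2, F = 2, G = 5.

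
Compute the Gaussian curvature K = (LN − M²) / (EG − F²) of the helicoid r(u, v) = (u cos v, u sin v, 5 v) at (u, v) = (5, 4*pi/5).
K = -1/100

Coefficients of the first fundamental form: E = 1, F = 0, G = u^2 + 25.
Coefficients of the second fundamental form: L = 0, M = -5/sqrt(u^2 + 25), N = 0.
Assemble K = (LN − M²)/(EG − F²) = -25/(u^2 + 25)^2. At (u, v) = (5, 4*pi/5): K = -1/100.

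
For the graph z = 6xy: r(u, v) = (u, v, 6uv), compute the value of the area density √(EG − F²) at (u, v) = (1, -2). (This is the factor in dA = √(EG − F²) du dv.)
√(EG − F²)|_{(1, -2)} = sqrt(181)

E = 36*v^2 + 1, F = 36*u*v, G = 36*u^2 + 1, so EG − F² = 36*u^2 + 36*v^2 + 1. Taking the positive square root: √(EG − F²) = sqrt(36*u^2 + 36*v^2 + 1). At (u, v) = (1, -2): sqrt(181).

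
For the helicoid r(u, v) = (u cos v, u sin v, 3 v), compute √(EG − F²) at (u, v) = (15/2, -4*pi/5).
√(EG − F²)|_{(15/2, -4*pi/5)} = 3*sqrt(29)/2

E = 1, F = 0, G = u^2 + 9; EG − F² = u^2 + 9; √(EG − F²) = sqrt(u^2 + 9). At the given point: 3*sqrt(29)/2.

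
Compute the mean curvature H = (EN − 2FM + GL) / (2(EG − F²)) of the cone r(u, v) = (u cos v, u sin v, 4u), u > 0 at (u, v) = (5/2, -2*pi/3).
H = 4*sqrt(17)/85

With E = 17, F = 0, G = u^2, L = 0, M = 0, N = 4*sqrt(17)*u^2/(17*Abs(u)), assemble
  H = (EN − 2FM + GL) / (2(EG − F²)) = 2*sqrt(17)/(17*Abs(u)).
At (u, v) = (5/2, -2*pi/3): H = 4*sqrt(17)/85.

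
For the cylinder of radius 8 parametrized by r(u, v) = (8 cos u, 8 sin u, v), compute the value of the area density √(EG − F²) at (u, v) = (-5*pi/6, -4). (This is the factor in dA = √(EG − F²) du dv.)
√(EG − F²)|_{(-5*pi/6, -4)} = 8

E = 64, F = 0, G = 1, so EG − F² = 64. Taking the positive square root: √(EG − F²) = 8. At (u, v) = (-5*pi/6, -4): 8.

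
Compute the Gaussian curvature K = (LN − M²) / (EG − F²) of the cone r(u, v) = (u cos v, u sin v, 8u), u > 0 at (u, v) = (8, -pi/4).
K = 0

Coefficients of the first fundamental form: E = 65, F = 0, G = u^2.
Coefficients of the second fundamental form: L = 0, M = 0, N = 8*sqrt(65)*u^2/(65*Abs(u)).
Assemble K = (LN − M²)/(EG − F²) = 0. At (u, v) = (8, -pi/4): K = 0.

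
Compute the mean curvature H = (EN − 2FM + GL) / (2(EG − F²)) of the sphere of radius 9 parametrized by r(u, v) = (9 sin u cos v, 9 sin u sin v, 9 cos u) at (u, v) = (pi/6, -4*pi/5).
H = -1/9

With E = 81, F = 0, G = 81*sin(u)^2, L = -9*sin(u)/Abs(sin(u)), M = 0, N = -9*sin(u)^3/Abs(sin(u)), assemble
  H = (EN − 2FM + GL) / (2(EG − F²)) = -sin(u)/(9*Abs(sin(u))).
At (u, v) = (pi/6, -4*pi/5): H = -1/9.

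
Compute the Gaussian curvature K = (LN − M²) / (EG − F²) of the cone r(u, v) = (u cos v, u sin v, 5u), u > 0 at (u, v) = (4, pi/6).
K = 0

Coefficients of the first fundamental form: E = 26, F = 0, G = u^2.
Coefficients of the second fundamental form: L = 0, M = 0, N = 5*sqrt(26)*u^2/(26*Abs(u)).
Assemble K = (LN − M²)/(EG − F²) = 0. At (u, v) = (4, pi/6): K = 0.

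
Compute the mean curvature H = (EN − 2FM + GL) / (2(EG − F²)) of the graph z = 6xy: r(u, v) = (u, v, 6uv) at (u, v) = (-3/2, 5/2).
H = 810*sqrt(307)/94249

With E = 36*v^2 + 1, F = 36*u*v, G = 36*u^2 + 1, L = 0, M = 6/sqrt(36*u^2 + 36*v^2 + 1), N = 0, assemble
  H = (EN − 2FM + GL) / (2(EG − F²)) = -216*u*v/(36*u^2 + 36*v^2 + 1)^(3/2).
At (u, v) = (-3/2, 5/2): H = 810*sqrt(307)/94249.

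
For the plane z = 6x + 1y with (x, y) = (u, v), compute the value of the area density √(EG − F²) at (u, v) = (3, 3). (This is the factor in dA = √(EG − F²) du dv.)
√(EG − F²)|_{(3, 3)} = sqrt(38)

E = 37, F = 6, G = 2, so EG − F² = 38. Taking the positive square root: √(EG − F²) = sqrt(38). At (u, v) = (3, 3): sqrt(38).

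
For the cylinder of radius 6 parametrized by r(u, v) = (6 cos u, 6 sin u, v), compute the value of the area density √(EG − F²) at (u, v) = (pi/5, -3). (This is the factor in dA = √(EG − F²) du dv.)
√(EG − F²)|_{(pi/5, -3)} = 6

E = 36, F = 0, G = 1, so EG − F² = 36. Taking the positive square root: √(EG − F²) = 6. At (u, v) = (pi/5, -3): 6.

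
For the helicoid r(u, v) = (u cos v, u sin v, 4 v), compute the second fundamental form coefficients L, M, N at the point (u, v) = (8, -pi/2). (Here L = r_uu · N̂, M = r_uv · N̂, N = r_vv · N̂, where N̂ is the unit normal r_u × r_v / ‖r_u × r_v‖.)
L = 0;  M = -sqrt(5)/5;  N = 0

Compute the unit normal N̂(u, v) = (4*sin(v)/sqrt(u^2 + 16), -4*cos(v)/sqrt(u^2 + 16), u/sqrt(u^2 + 16)), and the second partials r_uu, r_uv, r_vv. Take dot products:
  L(u, v) = r_uu · N̂ = 0,
  M(u, v) = r_uv · N̂ = -4/sqrt(u^2 + 16),
  N(u, v) = r_vv · N̂ = 0.
Evaluating at (u, v) = (8, -pi/2):
  L = 0, M = -sqrt(5)/5, N = 0.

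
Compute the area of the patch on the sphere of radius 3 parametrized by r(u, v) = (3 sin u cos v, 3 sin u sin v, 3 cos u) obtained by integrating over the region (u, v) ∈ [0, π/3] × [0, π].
Area = 9*pi/2

Area = ∫∫ √(EG − F²) du dv with √(EG − F²) = 9*Abs(sin(u)). Integrating over [0, π/3] × [0, π] gives 9*pi/2.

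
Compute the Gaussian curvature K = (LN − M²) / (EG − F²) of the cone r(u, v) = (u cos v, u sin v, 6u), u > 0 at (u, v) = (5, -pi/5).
K = 0

Coefficients of the first fundamental form: E = 37, F = 0, G = u^2.
Coefficients of the second fundamental form: L = 0, M = 0, N = 6*sqrt(37)*u^2/(37*Abs(u)).
Assemble K = (LN − M²)/(EG − F²) = 0. At (u, v) = (5, -pi/5): K = 0.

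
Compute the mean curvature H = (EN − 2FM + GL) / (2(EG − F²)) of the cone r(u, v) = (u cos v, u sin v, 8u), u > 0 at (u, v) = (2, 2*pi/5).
H = 2*sqrt(65)/65

With E = 65, F = 0, G = u^2, L = 0, M = 0, N = 8*sqrt(65)*u^2/(65*Abs(u)), assemble
  H = (EN − 2FM + GL) / (2(EG − F²)) = 4*sqrt(65)/(65*Abs(u)).
At (u, v) = (2, 2*pi/5): H = 2*sqrt(65)/65.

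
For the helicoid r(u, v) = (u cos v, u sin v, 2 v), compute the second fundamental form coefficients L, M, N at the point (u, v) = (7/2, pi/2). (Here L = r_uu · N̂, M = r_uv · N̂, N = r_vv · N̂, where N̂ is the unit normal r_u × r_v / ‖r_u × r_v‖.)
L = 0;  M = -4*sqrt(65)/65;  N = 0

Compute the unit normal N̂(u, v) = (2*sin(v)/sqrt(u^2 + 4), -2*cos(v)/sqrt(u^2 + 4), u/sqrt(u^2 + 4)), and the second partials r_uu, r_uv, r_vv. Take dot products:
  L(u, v) = r_uu · N̂ = 0,
  M(u, v) = r_uv · N̂ = -2/sqrt(u^2 + 4),
  N(u, v) = r_vv · N̂ = 0.
Evaluating at (u, v) = (7/2, pi/2):
  L = 0, M = -4*sqrt(65)/65, N = 0.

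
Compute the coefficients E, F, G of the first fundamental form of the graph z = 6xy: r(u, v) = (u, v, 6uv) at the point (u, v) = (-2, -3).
E = 325;  F = 216;  G = 145

Partials: r_u = (1, 0, 6*v), r_v = (0, 1, 6*u). As functions of (u, v):
  E = r_u · r_u = 36*v^2 + 1,
  F = r_u · r_v = 36*u*v,
  G = r_v · r_v = 36*u^2 + 1.
Evaluating at (u, v) = (-2, -3): E = 325, F = 216, G = 145.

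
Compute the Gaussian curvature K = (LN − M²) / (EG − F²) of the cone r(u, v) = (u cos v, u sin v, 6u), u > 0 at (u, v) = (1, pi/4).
K = 0

Coefficients of the first fundamental form: E = 37, F = 0, G = u^2.
Coefficients of the second fundamental form: L = 0, M = 0, N = 6*sqrt(37)*u^2/(37*Abs(u)).
Assemble K = (LN − M²)/(EG − F²) = 0. At (u, v) = (1, pi/4): K = 0.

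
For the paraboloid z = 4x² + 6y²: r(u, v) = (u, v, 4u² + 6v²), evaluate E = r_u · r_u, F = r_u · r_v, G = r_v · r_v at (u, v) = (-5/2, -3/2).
E = 401;  F = 360;  G = 325

Partials: r_u = (1, 0, 8*u), r_v = (0, 1, 12*v). As functions of (u, v):
  E = r_u · r_u = 64*u^2 + 1,
  F = r_u · r_v = 96*u*v,
  G = r_v · r_v = 144*v^2 + 1.
Evaluating at (u, v) = (-5/2, -3/2): E = 401, F = 360, G = 325.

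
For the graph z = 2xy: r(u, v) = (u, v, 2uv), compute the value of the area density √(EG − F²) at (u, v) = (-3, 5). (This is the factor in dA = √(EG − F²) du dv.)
√(EG − F²)|_{(-3, 5)} = sqrt(137)

E = 4*v^2 + 1, F = 4*u*v, G = 4*u^2 + 1, so EG − F² = 4*u^2 + 4*v^2 + 1. Taking the positive square root: √(EG − F²) = sqrt(4*u^2 + 4*v^2 + 1). At (u, v) = (-3, 5): sqrt(137).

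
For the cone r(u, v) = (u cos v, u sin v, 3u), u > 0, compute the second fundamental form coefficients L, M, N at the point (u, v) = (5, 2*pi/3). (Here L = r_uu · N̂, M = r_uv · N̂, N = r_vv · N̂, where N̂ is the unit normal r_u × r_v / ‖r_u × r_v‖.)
L = 0;  M = 0;  N = 3*sqrt(10)/2

Compute the unit normal N̂(u, v) = (-3*sqrt(10)*u*cos(v)/(10*Abs(u)), -3*sqrt(10)*u*sin(v)/(10*Abs(u)), sqrt(10)*u/(10*Abs(u))), and the second partials r_uu, r_uv, r_vv. Take dot products:
  L(u, v) = r_uu · N̂ = 0,
  M(u, v) = r_uv · N̂ = 0,
  N(u, v) = r_vv · N̂ = 3*sqrt(10)*u^2/(10*Abs(u)).
Evaluating at (u, v) = (5, 2*pi/3):
  L = 0, M = 0, N = 3*sqrt(10)/2.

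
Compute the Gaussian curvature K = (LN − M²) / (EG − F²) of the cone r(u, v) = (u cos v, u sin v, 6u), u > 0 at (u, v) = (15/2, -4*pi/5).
K = 0

Coefficients of the first fundamental form: E = 37, F = 0, G = u^2.
Coefficients of the second fundamental form: L = 0, M = 0, N = 6*sqrt(37)*u^2/(37*Abs(u)).
Assemble K = (LN − M²)/(EG − F²) = 0. At (u, v) = (15/2, -4*pi/5): K = 0.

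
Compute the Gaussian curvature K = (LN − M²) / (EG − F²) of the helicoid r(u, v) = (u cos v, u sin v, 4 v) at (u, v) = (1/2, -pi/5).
K = -256/4225

Coefficients of the first fundamental form: E = 1, F = 0, G = u^2 + 16.
Coefficients of the second fundamental form: L = 0, M = -4/sqrt(u^2 + 16), N = 0.
Assemble K = (LN − M²)/(EG − F²) = -16/(u^2 + 16)^2. At (u, v) = (1/2, -pi/5): K = -256/4225.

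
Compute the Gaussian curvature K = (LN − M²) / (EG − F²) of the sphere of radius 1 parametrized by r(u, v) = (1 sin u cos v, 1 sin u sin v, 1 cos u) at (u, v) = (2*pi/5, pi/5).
K = 1

Coefficients of the first fundamental form: E = 1, F = 0, G = sin(u)^2.
Coefficients of the second fundamental form: L = -sin(u)/Abs(sin(u)), M = 0, N = -sin(u)^3/Abs(sin(u)).
Assemble K = (LN − M²)/(EG − F²) = 1. At (u, v) = (2*pi/5, pi/5): K = 1.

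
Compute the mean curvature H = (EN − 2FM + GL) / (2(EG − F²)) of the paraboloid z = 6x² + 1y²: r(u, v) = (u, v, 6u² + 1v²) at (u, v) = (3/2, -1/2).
H = 337*sqrt(326)/106276

With E = 144*u^2 + 1, F = 24*u*v, G = 4*v^2 + 1, L = 12/sqrt(144*u^2 + 4*v^2 + 1), M = 0, N = 2/sqrt(144*u^2 + 4*v^2 + 1), assemble
  H = (EN − 2FM + GL) / (2(EG − F²)) = (144*u^2 + 24*v^2 + 7)/(144*u^2 + 4*v^2 + 1)^(3/2).
At (u, v) = (3/2, -1/2): H = 337*sqrt(326)/106276.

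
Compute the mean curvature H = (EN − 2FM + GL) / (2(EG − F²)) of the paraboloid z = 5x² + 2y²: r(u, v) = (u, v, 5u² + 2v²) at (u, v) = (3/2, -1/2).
H = 477*sqrt(230)/52900

With E = 100*u^2 + 1, F = 40*u*v, G = 16*v^2 + 1, L = 10/sqrt(100*u^2 + 16*v^2 + 1), M = 0, N = 4/sqrt(100*u^2 + 16*v^2 + 1), assemble
  H = (EN − 2FM + GL) / (2(EG − F²)) = (200*u^2 + 80*v^2 + 7)/(100*u^2 + 16*v^2 + 1)^(3/2).
At (u, v) = (3/2, -1/2): H = 477*sqrt(230)/52900.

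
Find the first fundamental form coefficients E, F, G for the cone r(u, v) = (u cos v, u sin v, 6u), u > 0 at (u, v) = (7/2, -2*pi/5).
E = 37;  F = 0;  G = 49/4

Partials: r_u = (cos(v), sin(v), 6), r_v = (-u*sin(v), u*cos(v), 0). As functions of (u, v):
  E = r_u · r_u = 37,
  F = r_u · r_v = 0,
  G = r_v · r_v = u^2.
Evaluating at (u, v) = (7/2, -2*pi/5): E = 37, F = 0, G = 49/4.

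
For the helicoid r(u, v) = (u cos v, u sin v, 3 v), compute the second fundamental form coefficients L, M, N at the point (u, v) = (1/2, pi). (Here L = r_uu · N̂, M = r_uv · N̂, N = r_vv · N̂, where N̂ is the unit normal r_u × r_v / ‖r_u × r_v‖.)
L = 0;  M = -6*sqrt(37)/37;  N = 0

Compute the unit normal N̂(u, v) = (3*sin(v)/sqrt(u^2 + 9), -3*cos(v)/sqrt(u^2 + 9), u/sqrt(u^2 + 9)), and the second partials r_uu, r_uv, r_vv. Take dot products:
  L(u, v) = r_uu · N̂ = 0,
  M(u, v) = r_uv · N̂ = -3/sqrt(u^2 + 9),
  N(u, v) = r_vv · N̂ = 0.
Evaluating at (u, v) = (1/2, pi):
  L = 0, M = -6*sqrt(37)/37, N = 0.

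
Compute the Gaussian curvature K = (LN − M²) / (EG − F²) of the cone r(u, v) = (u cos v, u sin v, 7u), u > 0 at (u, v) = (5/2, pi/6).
K = 0

Coefficients of the first fundamental form: E = 50, F = 0, G = u^2.
Coefficients of the second fundamental form: L = 0, M = 0, N = 7*sqrt(2)*u^2/(10*Abs(u)).
Assemble K = (LN − M²)/(EG − F²) = 0. At (u, v) = (5/2, pi/6): K = 0.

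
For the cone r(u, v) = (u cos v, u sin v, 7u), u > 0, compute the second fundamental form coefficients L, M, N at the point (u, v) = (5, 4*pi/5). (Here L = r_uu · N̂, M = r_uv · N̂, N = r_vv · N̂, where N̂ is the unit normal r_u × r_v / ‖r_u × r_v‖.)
L = 0;  M = 0;  N = 7*sqrt(2)/2

Compute the unit normal N̂(u, v) = (-7*sqrt(2)*u*cos(v)/(10*Abs(u)), -7*sqrt(2)*u*sin(v)/(10*Abs(u)), sqrt(2)*u/(10*Abs(u))), and the second partials r_uu, r_uv, r_vv. Take dot products:
  L(u, v) = r_uu · N̂ = 0,
  M(u, v) = r_uv · N̂ = 0,
  N(u, v) = r_vv · N̂ = 7*sqrt(2)*u^2/(10*Abs(u)).
Evaluating at (u, v) = (5, 4*pi/5):
  L = 0, M = 0, N = 7*sqrt(2)/2.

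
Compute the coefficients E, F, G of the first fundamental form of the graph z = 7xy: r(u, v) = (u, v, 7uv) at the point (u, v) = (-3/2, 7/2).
E = 2405/4;  F = -1029/4;  G = 445/4

Partials: r_u = (1, 0, 7*v), r_v = (0, 1, 7*u). As functions of (u, v):
  E = r_u · r_u = 49*v^2 + 1,
  F = r_u · r_v = 49*u*v,
  G = r_v · r_v = 49*u^2 + 1.
Evaluating at (u, v) = (-3/2, 7/2): E = 2405/4, F = -1029/4, G = 445/4.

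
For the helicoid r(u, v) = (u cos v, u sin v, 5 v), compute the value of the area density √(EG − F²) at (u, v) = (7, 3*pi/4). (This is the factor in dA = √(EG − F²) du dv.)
√(EG − F²)|_{(7, 3*pi/4)} = sqrt(74)

E = 1, F = 0, G = u^2 + 25, so EG − F² = u^2 + 25. Taking the positive square root: √(EG − F²) = sqrt(u^2 + 25). At (u, v) = (7, 3*pi/4): sqrt(74).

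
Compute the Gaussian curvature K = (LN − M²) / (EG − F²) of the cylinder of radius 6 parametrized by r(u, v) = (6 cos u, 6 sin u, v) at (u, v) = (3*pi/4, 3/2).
K = 0

Coefficients of the first fundamental form: E = 36, F = 0, G = 1.
Coefficients of the second fundamental form: L = -6, M = 0, N = 0.
Assemble K = (LN − M²)/(EG − F²) = 0. At (u, v) = (3*pi/4, 3/2): K = 0.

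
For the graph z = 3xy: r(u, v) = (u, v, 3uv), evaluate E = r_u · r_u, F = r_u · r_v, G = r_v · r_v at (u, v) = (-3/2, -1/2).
E = 13/4;  F = 27/4;  G = 85/4

Partials: r_u = (1, 0, 3*v), r_v = (0, 1, 3*u). As functions of (u, v):
  E = r_u · r_u = 9*v^2 + 1,
  F = r_u · r_v = 9*u*v,
  G = r_v · r_v = 9*u^2 + 1.
Evaluating at (u, v) = (-3/2, -1/2): E = 13/4, F = 27/4, G = 85/4.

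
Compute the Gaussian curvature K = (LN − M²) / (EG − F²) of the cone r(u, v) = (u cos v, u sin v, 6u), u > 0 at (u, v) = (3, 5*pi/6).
K = 0

Coefficients of the first fundamental form: E = 37, F = 0, G = u^2.
Coefficients of the second fundamental form: L = 0, M = 0, N = 6*sqrt(37)*u^2/(37*Abs(u)).
Assemble K = (LN − M²)/(EG − F²) = 0. At (u, v) = (3, 5*pi/6): K = 0.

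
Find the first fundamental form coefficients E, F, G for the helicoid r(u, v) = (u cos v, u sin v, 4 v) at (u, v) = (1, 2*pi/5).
E = 1;  F = 0;  G = 17

Partials: r_u = (cos(v), sin(v), 0), r_v = (-u*sin(v), u*cos(v), 4). As functions of (u, v):
  E = r_u · r_u = 1,
  F = r_u · r_v = 0,
  G = r_v · r_v = u^2 + 16.
Evaluating at (u, v) = (1, 2*pi/5): E = 1, F = 0, G = 17.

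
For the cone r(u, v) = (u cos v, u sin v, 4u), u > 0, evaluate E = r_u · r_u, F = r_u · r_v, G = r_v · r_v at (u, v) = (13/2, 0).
E = 17;  F = 0;  G = 169/4

Partials: r_u = (cos(v), sin(v), 4), r_v = (-u*sin(v), u*cos(v), 0). As functions of (u, v):
  E = r_u · r_u = 17,
  F = r_u · r_v = 0,
  G = r_v · r_v = u^2.
Evaluating at (u, v) = (13/2, 0): E = 17, F = 0, G = 169/4.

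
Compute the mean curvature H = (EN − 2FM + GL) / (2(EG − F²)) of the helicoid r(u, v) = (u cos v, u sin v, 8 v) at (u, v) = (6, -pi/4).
H = 0

With E = 1, F = 0, G = u^2 + 64, L = 0, M = -8/sqrt(u^2 + 64), N = 0, assemble
  H = (EN − 2FM + GL) / (2(EG − F²)) = 0.
At (u, v) = (6, -pi/4): H = 0.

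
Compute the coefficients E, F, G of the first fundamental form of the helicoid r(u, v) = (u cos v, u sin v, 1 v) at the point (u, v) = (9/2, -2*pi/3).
E = 1;  F = 0;  G = 85/4

Partials: r_u = (cos(v), sin(v), 0), r_v = (-u*sin(v), u*cos(v), 1). As functions of (u, v):
  E = r_u · r_u = 1,
  F = r_u · r_v = 0,
  G = r_v · r_v = u^2 + 1.
Evaluating at (u, v) = (9/2, -2*pi/3): E = 1, F = 0, G = 85/4.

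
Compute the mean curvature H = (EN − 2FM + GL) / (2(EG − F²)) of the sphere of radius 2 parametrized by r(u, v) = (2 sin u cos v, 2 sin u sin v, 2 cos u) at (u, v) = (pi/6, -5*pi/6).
H = -1/2

With E = 4, F = 0, G = 4*sin(u)^2, L = -2*sin(u)/Abs(sin(u)), M = 0, N = -2*sin(u)^3/Abs(sin(u)), assemble
  H = (EN − 2FM + GL) / (2(EG − F²)) = -sin(u)/(2*Abs(sin(u))).
At (u, v) = (pi/6, -5*pi/6): H = -1/2.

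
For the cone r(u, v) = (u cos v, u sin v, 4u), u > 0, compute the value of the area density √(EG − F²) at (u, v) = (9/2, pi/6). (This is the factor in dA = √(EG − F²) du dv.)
√(EG − F²)|_{(9/2, pi/6)} = 9*sqrt(17)/2

E = 17, F = 0, G = u^2, so EG − F² = 17*u^2. Taking the positive square root: √(EG − F²) = sqrt(17)*Abs(u). At (u, v) = (9/2, pi/6): 9*sqrt(17)/2.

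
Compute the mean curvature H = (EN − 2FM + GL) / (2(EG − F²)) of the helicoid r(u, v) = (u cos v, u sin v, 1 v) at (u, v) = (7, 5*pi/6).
H = 0

With E = 1, F = 0, G = u^2 + 1, L = 0, M = -1/sqrt(u^2 + 1), N = 0, assemble
  H = (EN − 2FM + GL) / (2(EG − F²)) = 0.
At (u, v) = (7, 5*pi/6): H = 0.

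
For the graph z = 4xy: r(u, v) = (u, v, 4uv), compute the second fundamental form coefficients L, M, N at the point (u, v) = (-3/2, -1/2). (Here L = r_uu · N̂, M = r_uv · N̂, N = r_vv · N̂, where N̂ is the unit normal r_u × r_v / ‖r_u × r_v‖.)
L = 0;  M = 4*sqrt(41)/41;  N = 0

Compute the unit normal N̂(u, v) = (-4*v/sqrt(16*u^2 + 16*v^2 + 1), -4*u/sqrt(16*u^2 + 16*v^2 + 1), 1/sqrt(16*u^2 + 16*v^2 + 1)), and the second partials r_uu, r_uv, r_vv. Take dot products:
  L(u, v) = r_uu · N̂ = 0,
  M(u, v) = r_uv · N̂ = 4/sqrt(16*u^2 + 16*v^2 + 1),
  N(u, v) = r_vv · N̂ = 0.
Evaluating at (u, v) = (-3/2, -1/2):
  L = 0, M = 4*sqrt(41)/41, N = 0.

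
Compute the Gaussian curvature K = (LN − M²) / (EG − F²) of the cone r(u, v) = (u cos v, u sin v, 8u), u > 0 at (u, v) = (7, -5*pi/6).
K = 0

Coefficients of the first fundamental form: E = 65, F = 0, G = u^2.
Coefficients of the second fundamental form: L = 0, M = 0, N = 8*sqrt(65)*u^2/(65*Abs(u)).
Assemble K = (LN − M²)/(EG − F²) = 0. At (u, v) = (7, -5*pi/6): K = 0.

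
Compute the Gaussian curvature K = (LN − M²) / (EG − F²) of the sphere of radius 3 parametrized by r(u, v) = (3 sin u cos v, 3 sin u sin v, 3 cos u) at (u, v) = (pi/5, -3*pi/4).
K = 1/9

Coefficients of the first fundamental form: E = 9, F = 0, G = 9*sin(u)^2.
Coefficients of the second fundamental form: L = -3*sin(u)/Abs(sin(u)), M = 0, N = -3*sin(u)^3/Abs(sin(u)).
Assemble K = (LN − M²)/(EG − F²) = 1/9. At (u, v) = (pi/5, -3*pi/4): K = 1/9.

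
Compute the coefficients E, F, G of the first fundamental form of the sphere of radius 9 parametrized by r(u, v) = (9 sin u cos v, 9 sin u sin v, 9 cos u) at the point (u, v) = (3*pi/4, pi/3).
E = 81;  F = 0;  G = 81/2

Partials: r_u = (9*cos(u)*cos(v), 9*sin(v)*cos(u), -9*sin(u)), r_v = (-9*sin(u)*sin(v), 9*sin(u)*cos(v), 0). As functions of (u, v):
  E = r_u · r_u = 81,
  F = r_u · r_v = 0,
  G = r_v · r_v = 81*sin(u)^2.
Evaluating at (u, v) = (3*pi/4, pi/3): E = 81, F = 0, G = 81/2.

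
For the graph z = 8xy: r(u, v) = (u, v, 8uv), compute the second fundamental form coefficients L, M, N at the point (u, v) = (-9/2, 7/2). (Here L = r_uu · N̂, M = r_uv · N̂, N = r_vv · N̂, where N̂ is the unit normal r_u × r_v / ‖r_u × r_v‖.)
L = 0;  M = 8*sqrt(2081)/2081;  N = 0

Compute the unit normal N̂(u, v) = (-8*v/sqrt(64*u^2 + 64*v^2 + 1), -8*u/sqrt(64*u^2 + 64*v^2 + 1), 1/sqrt(64*u^2 + 64*v^2 + 1)), and the second partials r_uu, r_uv, r_vv. Take dot products:
  L(u, v) = r_uu · N̂ = 0,
  M(u, v) = r_uv · N̂ = 8/sqrt(64*u^2 + 64*v^2 + 1),
  N(u, v) = r_vv · N̂ = 0.
Evaluating at (u, v) = (-9/2, 7/2):
  L = 0, M = 8*sqrt(2081)/2081, N = 0.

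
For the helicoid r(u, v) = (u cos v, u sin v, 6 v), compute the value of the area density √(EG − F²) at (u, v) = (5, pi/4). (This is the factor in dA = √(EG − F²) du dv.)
√(EG − F²)|_{(5, pi/4)} = sqrt(61)

E = 1, F = 0, G = u^2 + 36, so EG − F² = u^2 + 36. Taking the positive square root: √(EG − F²) = sqrt(u^2 + 36). At (u, v) = (5, pi/4): sqrt(61).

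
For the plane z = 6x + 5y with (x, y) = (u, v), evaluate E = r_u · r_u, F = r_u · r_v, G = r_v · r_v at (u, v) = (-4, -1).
E = 37;  F = 30;  G = 26

Partials: r_u = (1, 0, 6), r_v = (0, 1, 5). As functions of (u, v):
  E = r_u · r_u = 37,
  F = r_u · r_v = 30,
  G = r_v · r_v = 26.
Evaluating at (u, v) = (-4, -1): E = 37, F = 30, G = 26.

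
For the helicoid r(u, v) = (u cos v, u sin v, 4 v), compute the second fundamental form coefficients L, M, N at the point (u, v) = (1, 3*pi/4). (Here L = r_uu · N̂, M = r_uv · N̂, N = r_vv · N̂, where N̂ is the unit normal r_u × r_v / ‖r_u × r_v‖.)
L = 0;  M = -4*sqrt(17)/17;  N = 0

Compute the unit normal N̂(u, v) = (4*sin(v)/sqrt(u^2 + 16), -4*cos(v)/sqrt(u^2 + 16), u/sqrt(u^2 + 16)), and the second partials r_uu, r_uv, r_vv. Take dot products:
  L(u, v) = r_uu · N̂ = 0,
  M(u, v) = r_uv · N̂ = -4/sqrt(u^2 + 16),
  N(u, v) = r_vv · N̂ = 0.
Evaluating at (u, v) = (1, 3*pi/4):
  L = 0, M = -4*sqrt(17)/17, N = 0.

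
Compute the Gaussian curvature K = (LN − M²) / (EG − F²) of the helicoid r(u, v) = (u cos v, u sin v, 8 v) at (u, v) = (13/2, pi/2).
K = -1024/180625

Coefficients of the first fundamental form: E = 1, F = 0, G = u^2 + 64.
Coefficients of the second fundamental form: L = 0, M = -8/sqrt(u^2 + 64), N = 0.
Assemble K = (LN − M²)/(EG − F²) = -64/(u^2 + 64)^2. At (u, v) = (13/2, pi/2): K = -1024/180625.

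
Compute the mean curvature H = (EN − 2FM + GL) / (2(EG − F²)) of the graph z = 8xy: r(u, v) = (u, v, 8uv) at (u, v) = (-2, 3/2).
H = 1536*sqrt(401)/160801

With E = 64*v^2 + 1, F = 64*u*v, G = 64*u^2 + 1, L = 0, M = 8/sqrt(64*u^2 + 64*v^2 + 1), N = 0, assemble
  H = (EN − 2FM + GL) / (2(EG − F²)) = -512*u*v/(64*u^2 + 64*v^2 + 1)^(3/2).
At (u, v) = (-2, 3/2): H = 1536*sqrt(401)/160801.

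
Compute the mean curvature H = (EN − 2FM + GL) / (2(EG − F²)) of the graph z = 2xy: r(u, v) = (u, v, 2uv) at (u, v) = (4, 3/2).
H = -12*sqrt(74)/1369

With E = 4*v^2 + 1, F = 4*u*v, G = 4*u^2 + 1, L = 0, M = 2/sqrt(4*u^2 + 4*v^2 + 1), N = 0, assemble
  H = (EN − 2FM + GL) / (2(EG − F²)) = -8*u*v/(4*u^2 + 4*v^2 + 1)^(3/2).
At (u, v) = (4, 3/2): H = -12*sqrt(74)/1369.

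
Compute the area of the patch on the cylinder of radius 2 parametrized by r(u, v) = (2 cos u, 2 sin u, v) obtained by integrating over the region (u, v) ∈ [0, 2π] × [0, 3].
Area = 12*pi

Area = ∫∫ √(EG − F²) du dv with √(EG − F²) = 2. Integrating over [0, 2π] × [0, 3] gives 12*pi.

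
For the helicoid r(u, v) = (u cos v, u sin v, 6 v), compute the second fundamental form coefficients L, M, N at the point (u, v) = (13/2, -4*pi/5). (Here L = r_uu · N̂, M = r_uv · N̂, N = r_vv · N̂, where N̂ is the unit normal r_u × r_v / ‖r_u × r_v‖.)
L = 0;  M = -12*sqrt(313)/313;  N = 0

Compute the unit normal N̂(u, v) = (6*sin(v)/sqrt(u^2 + 36), -6*cos(v)/sqrt(u^2 + 36), u/sqrt(u^2 + 36)), and the second partials r_uu, r_uv, r_vv. Take dot products:
  L(u, v) = r_uu · N̂ = 0,
  M(u, v) = r_uv · N̂ = -6/sqrt(u^2 + 36),
  N(u, v) = r_vv · N̂ = 0.
Evaluating at (u, v) = (13/2, -4*pi/5):
  L = 0, M = -12*sqrt(313)/313, N = 0.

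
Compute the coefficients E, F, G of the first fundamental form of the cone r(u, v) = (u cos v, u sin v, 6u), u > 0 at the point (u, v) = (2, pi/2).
E = 37;  F = 0;  G = 4

Partials: r_u = (cos(v), sin(v), 6), r_v = (-u*sin(v), u*cos(v), 0). As functions of (u, v):
  E = r_u · r_u = 37,
  F = r_u · r_v = 0,
  G = r_v · r_v = u^2.
Evaluating at (u, v) = (2, pi/2): E = 37, F = 0, G = 4.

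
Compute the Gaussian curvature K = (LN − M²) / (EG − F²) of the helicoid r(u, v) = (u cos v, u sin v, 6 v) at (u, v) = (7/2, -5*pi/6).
K = -576/37249

Coefficients of the first fundamental form: E = 1, F = 0, G = u^2 + 36.
Coefficients of the second fundamental form: L = 0, M = -6/sqrt(u^2 + 36), N = 0.
Assemble K = (LN − M²)/(EG − F²) = -36/(u^2 + 36)^2. At (u, v) = (7/2, -5*pi/6): K = -576/37249.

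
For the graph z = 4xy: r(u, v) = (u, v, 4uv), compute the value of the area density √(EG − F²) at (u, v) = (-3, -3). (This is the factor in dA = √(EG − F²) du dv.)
√(EG − F²)|_{(-3, -3)} = 17

E = 16*v^2 + 1, F = 16*u*v, G = 16*u^2 + 1, so EG − F² = 16*u^2 + 16*v^2 + 1. Taking the positive square root: √(EG − F²) = sqrt(16*u^2 + 16*v^2 + 1). At (u, v) = (-3, -3): 17.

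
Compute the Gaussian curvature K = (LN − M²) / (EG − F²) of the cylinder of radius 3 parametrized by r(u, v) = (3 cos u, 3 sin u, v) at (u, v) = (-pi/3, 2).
K = 0

Coefficients of the first fundamental form: E = 9, F = 0, G = 1.
Coefficients of the second fundamental form: L = -3, M = 0, N = 0.
Assemble K = (LN − M²)/(EG − F²) = 0. At (u, v) = (-pi/3, 2): K = 0.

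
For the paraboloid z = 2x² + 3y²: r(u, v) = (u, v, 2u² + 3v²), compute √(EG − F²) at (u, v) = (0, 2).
√(EG − F²)|_{(0, 2)} = sqrt(145)

E = 16*u^2 + 1, F = 24*u*v, G = 36*v^2 + 1; EG − F² = 16*u^2 + 36*v^2 + 1; √(EG − F²) = sqrt(16*u^2 + 36*v^2 + 1). At the given point: sqrt(145).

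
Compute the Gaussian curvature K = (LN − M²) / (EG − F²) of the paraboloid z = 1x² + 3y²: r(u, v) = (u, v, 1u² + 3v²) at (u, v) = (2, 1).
K = 12/2809

Coefficients of the first fundamental form: E = 4*u^2 + 1, F = 12*u*v, G = 36*v^2 + 1.
Coefficients of the second fundamental form: L = 2/sqrt(4*u^2 + 36*v^2 + 1), M = 0, N = 6/sqrt(4*u^2 + 36*v^2 + 1).
Assemble K = (LN − M²)/(EG − F²) = 12/(16*u^4 + 288*u^2*v^2 + 8*u^2 + 1296*v^4 + 72*v^2 + 1). At (u, v) = (2, 1): K = 12/2809.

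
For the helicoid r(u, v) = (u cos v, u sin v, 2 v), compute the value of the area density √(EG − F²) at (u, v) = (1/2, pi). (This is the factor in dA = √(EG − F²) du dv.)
√(EG − F²)|_{(1/2, pi)} = sqrt(17)/2

E = 1, F = 0, G = u^2 + 4, so EG − F² = u^2 + 4. Taking the positive square root: √(EG − F²) = sqrt(u^2 + 4). At (u, v) = (1/2, pi): sqrt(17)/2.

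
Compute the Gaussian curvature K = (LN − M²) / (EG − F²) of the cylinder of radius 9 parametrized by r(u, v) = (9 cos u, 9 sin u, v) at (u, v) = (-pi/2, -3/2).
K = 0

Coefficients of the first fundamental form: E = 81, F = 0, G = 1.
Coefficients of the second fundamental form: L = -9, M = 0, N = 0.
Assemble K = (LN − M²)/(EG − F²) = 0. At (u, v) = (-pi/2, -3/2): K = 0.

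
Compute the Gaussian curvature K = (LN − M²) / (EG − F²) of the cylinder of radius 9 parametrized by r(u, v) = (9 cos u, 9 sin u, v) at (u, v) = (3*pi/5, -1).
K = 0

Coefficients of the first fundamental form: E = 81, F = 0, G = 1.
Coefficients of the second fundamental form: L = -9, M = 0, N = 0.
Assemble K = (LN − M²)/(EG − F²) = 0. At (u, v) = (3*pi/5, -1): K = 0.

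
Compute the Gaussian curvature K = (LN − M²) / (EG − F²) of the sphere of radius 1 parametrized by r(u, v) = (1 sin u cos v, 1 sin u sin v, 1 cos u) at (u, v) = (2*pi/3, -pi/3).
K = 1

Coefficients of the first fundamental form: E = 1, F = 0, G = sin(u)^2.
Coefficients of the second fundamental form: L = -sin(u)/Abs(sin(u)), M = 0, N = -sin(u)^3/Abs(sin(u)).
Assemble K = (LN − M²)/(EG − F²) = 1. At (u, v) = (2*pi/3, -pi/3): K = 1.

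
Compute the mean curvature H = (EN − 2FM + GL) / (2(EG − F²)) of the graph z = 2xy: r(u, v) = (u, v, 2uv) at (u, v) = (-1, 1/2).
H = sqrt(6)/9

With E = 4*v^2 + 1, F = 4*u*v, G = 4*u^2 + 1, L = 0, M = 2/sqrt(4*u^2 + 4*v^2 + 1), N = 0, assemble
  H = (EN − 2FM + GL) / (2(EG − F²)) = -8*u*v/(4*u^2 + 4*v^2 + 1)^(3/2).
At (u, v) = (-1, 1/2): H = sqrt(6)/9.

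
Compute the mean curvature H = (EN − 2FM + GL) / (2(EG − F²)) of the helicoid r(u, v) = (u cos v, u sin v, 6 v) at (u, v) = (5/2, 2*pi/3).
H = 0

With E = 1, F = 0, G = u^2 + 36, L = 0, M = -6/sqrt(u^2 + 36), N = 0, assemble
  H = (EN − 2FM + GL) / (2(EG − F²)) = 0.
At (u, v) = (5/2, 2*pi/3): H = 0.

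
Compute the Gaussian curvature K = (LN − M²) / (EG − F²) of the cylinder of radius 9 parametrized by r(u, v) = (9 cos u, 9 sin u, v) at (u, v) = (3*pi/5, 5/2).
K = 0

Coefficients of the first fundamental form: E = 81, F = 0, G = 1.
Coefficients of the second fundamental form: L = -9, M = 0, N = 0.
Assemble K = (LN − M²)/(EG − F²) = 0. At (u, v) = (3*pi/5, 5/2): K = 0.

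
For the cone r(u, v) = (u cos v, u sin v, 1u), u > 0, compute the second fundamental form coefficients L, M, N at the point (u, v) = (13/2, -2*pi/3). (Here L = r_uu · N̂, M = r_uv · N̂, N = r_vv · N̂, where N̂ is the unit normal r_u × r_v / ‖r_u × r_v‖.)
L = 0;  M = 0;  N = 13*sqrt(2)/4

Compute the unit normal N̂(u, v) = (-sqrt(2)*u*cos(v)/(2*Abs(u)), -sqrt(2)*u*sin(v)/(2*Abs(u)), sqrt(2)*u/(2*Abs(u))), and the second partials r_uu, r_uv, r_vv. Take dot products:
  L(u, v) = r_uu · N̂ = 0,
  M(u, v) = r_uv · N̂ = 0,
  N(u, v) = r_vv · N̂ = sqrt(2)*u^2/(2*Abs(u)).
Evaluating at (u, v) = (13/2, -2*pi/3):
  L = 0, M = 0, N = 13*sqrt(2)/4.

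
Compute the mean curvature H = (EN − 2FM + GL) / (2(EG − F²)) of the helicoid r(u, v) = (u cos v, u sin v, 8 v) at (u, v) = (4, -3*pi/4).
H = 0

With E = 1, F = 0, G = u^2 + 64, L = 0, M = -8/sqrt(u^2 + 64), N = 0, assemble
  H = (EN − 2FM + GL) / (2(EG − F²)) = 0.
At (u, v) = (4, -3*pi/4): H = 0.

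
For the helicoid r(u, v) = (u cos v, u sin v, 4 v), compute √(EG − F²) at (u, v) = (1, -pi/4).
√(EG − F²)|_{(1, -pi/4)} = sqrt(17)

E = 1, F = 0, G = u^2 + 16; EG − F² = u^2 + 16; √(EG − F²) = sqrt(u^2 + 16). At the given point: sqrt(17).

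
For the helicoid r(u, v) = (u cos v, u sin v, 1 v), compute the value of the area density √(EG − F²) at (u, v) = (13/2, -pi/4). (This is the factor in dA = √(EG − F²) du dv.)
√(EG − F²)|_{(13/2, -pi/4)} = sqrt(173)/2

E = 1, F = 0, G = u^2 + 1, so EG − F² = u^2 + 1. Taking the positive square root: √(EG − F²) = sqrt(u^2 + 1). At (u, v) = (13/2, -pi/4): sqrt(173)/2.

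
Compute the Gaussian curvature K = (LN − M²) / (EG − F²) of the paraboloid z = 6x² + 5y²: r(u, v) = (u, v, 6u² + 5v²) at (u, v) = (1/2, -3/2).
K = 30/17161

Coefficients of the first fundamental form: E = 144*u^2 + 1, F = 120*u*v, G = 100*v^2 + 1.
Coefficients of the second fundamental form: L = 12/sqrt(144*u^2 + 100*v^2 + 1), M = 0, N = 10/sqrt(144*u^2 + 100*v^2 + 1).
Assemble K = (LN − M²)/(EG − F²) = 120/(20736*u^4 + 28800*u^2*v^2 + 288*u^2 + 10000*v^4 + 200*v^2 + 1). At (u, v) = (1/2, -3/2): K = 30/17161.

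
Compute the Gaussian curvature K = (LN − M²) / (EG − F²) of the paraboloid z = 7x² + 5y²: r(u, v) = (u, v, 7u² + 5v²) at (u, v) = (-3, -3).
K = 28/1420445

Coefficients of the first fundamental form: E = 196*u^2 + 1, F = 140*u*v, G = 100*v^2 + 1.
Coefficients of the second fundamental form: L = 14/sqrt(196*u^2 + 100*v^2 + 1), M = 0, N = 10/sqrt(196*u^2 + 100*v^2 + 1).
Assemble K = (LN − M²)/(EG − F²) = 140/(38416*u^4 + 39200*u^2*v^2 + 392*u^2 + 10000*v^4 + 200*v^2 + 1). At (u, v) = (-3, -3): K = 28/1420445.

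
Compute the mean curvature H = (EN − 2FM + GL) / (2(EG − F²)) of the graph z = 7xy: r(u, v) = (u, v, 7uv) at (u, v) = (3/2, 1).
H = -4116*sqrt(641)/410881

With E = 49*v^2 + 1, F = 49*u*v, G = 49*u^2 + 1, L = 0, M = 7/sqrt(49*u^2 + 49*v^2 + 1), N = 0, assemble
  H = (EN − 2FM + GL) / (2(EG − F²)) = -343*u*v/(49*u^2 + 49*v^2 + 1)^(3/2).
At (u, v) = (3/2, 1): H = -4116*sqrt(641)/410881.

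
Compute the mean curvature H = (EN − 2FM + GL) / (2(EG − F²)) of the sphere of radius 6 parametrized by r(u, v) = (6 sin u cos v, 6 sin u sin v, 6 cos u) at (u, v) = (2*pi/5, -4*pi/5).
H = -1/6

With E = 36, F = 0, G = 36*sin(u)^2, L = -6*sin(u)/Abs(sin(u)), M = 0, N = -6*sin(u)^3/Abs(sin(u)), assemble
  H = (EN − 2FM + GL) / (2(EG − F²)) = -sin(u)/(6*Abs(sin(u))).
At (u, v) = (2*pi/5, -4*pi/5): H = -1/6.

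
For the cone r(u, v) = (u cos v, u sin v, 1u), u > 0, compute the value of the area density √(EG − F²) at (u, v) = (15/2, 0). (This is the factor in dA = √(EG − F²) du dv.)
√(EG − F²)|_{(15/2, 0)} = 15*sqrt(2)/2

E = 2, F = 0, G = u^2, so EG − F² = 2*u^2. Taking the positive square root: √(EG − F²) = sqrt(2)*Abs(u). At (u, v) = (15/2, 0): 15*sqrt(2)/2.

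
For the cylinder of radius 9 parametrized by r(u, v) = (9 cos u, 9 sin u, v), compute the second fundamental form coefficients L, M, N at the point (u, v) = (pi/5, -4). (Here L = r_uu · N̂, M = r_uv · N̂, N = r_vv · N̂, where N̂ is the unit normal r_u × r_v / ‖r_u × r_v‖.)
L = -9;  M = 0;  N = 0

Compute the unit normal N̂(u, v) = (cos(u), sin(u), 0), and the second partials r_uu, r_uv, r_vv. Take dot products:
  L(u, v) = r_uu · N̂ = -9,
  M(u, v) = r_uv · N̂ = 0,
  N(u, v) = r_vv · N̂ = 0.
Evaluating at (u, v) = (pi/5, -4):
  L = -9, M = 0, N = 0.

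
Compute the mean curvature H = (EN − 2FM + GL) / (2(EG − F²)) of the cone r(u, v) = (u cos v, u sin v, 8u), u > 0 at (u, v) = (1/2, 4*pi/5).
H = 8*sqrt(65)/65

With E = 65, F = 0, G = u^2, L = 0, M = 0, N = 8*sqrt(65)*u^2/(65*Abs(u)), assemble
  H = (EN − 2FM + GL) / (2(EG − F²)) = 4*sqrt(65)/(65*Abs(u)).
At (u, v) = (1/2, 4*pi/5): H = 8*sqrt(65)/65.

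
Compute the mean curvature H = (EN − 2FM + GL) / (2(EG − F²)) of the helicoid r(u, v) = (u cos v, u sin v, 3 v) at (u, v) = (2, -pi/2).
H = 0

With E = 1, F = 0, G = u^2 + 9, L = 0, M = -3/sqrt(u^2 + 9), N = 0, assemble
  H = (EN − 2FM + GL) / (2(EG − F²)) = 0.
At (u, v) = (2, -pi/2): H = 0.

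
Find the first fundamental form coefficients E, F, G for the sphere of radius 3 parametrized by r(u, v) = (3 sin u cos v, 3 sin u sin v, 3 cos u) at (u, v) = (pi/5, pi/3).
E = 9;  F = 0;  G = 45/8 - 9*sqrt(5)/8

Partials: r_u = (3*cos(u)*cos(v), 3*sin(v)*cos(u), -3*sin(u)), r_v = (-3*sin(u)*sin(v), 3*sin(u)*cos(v), 0). As functions of (u, v):
  E = r_u · r_u = 9,
  F = r_u · r_v = 0,
  G = r_v · r_v = 9*sin(u)^2.
Evaluating at (u, v) = (pi/5, pi/3): E = 9, F = 0, G = 45/8 - 9*sqrt(5)/8.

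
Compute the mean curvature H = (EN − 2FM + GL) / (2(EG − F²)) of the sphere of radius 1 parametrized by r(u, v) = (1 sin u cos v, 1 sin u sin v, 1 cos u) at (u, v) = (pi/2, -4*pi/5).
H = -1

With E = 1, F = 0, G = sin(u)^2, L = -sin(u)/Abs(sin(u)), M = 0, N = -sin(u)^3/Abs(sin(u)), assemble
  H = (EN − 2FM + GL) / (2(EG − F²)) = -sin(u)/Abs(sin(u)).
At (u, v) = (pi/2, -4*pi/5): H = -1.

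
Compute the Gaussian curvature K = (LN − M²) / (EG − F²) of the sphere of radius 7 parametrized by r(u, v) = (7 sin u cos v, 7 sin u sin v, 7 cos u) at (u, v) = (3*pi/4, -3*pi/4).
K = 1/49

Coefficients of the first fundamental form: E = 49, F = 0, G = 49*sin(u)^2.
Coefficients of the second fundamental form: L = -7*sin(u)/Abs(sin(u)), M = 0, N = -7*sin(u)^3/Abs(sin(u)).
Assemble K = (LN − M²)/(EG − F²) = 1/49. At (u, v) = (3*pi/4, -3*pi/4): K = 1/49.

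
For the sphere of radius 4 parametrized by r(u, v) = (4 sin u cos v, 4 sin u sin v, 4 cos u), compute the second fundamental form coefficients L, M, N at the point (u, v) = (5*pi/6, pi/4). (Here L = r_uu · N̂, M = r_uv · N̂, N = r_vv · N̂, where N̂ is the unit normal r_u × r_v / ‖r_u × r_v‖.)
L = -4;  M = 0;  N = -1

Compute the unit normal N̂(u, v) = (sin(u)^2*cos(v)/Abs(sin(u)), sin(u)^2*sin(v)/Abs(sin(u)), sin(2*u)/(2*Abs(sin(u)))), and the second partials r_uu, r_uv, r_vv. Take dot products:
  L(u, v) = r_uu · N̂ = -4*sin(u)/Abs(sin(u)),
  M(u, v) = r_uv · N̂ = 0,
  N(u, v) = r_vv · N̂ = -4*sin(u)^3/Abs(sin(u)).
Evaluating at (u, v) = (5*pi/6, pi/4):
  L = -4, M = 0, N = -1.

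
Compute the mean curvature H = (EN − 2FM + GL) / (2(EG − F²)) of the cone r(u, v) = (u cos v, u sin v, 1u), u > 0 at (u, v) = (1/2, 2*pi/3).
H = sqrt(2)/2

With E = 2, F = 0, G = u^2, L = 0, M = 0, N = sqrt(2)*u^2/(2*Abs(u)), assemble
  H = (EN − 2FM + GL) / (2(EG − F²)) = sqrt(2)/(4*Abs(u)).
At (u, v) = (1/2, 2*pi/3): H = sqrt(2)/2.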